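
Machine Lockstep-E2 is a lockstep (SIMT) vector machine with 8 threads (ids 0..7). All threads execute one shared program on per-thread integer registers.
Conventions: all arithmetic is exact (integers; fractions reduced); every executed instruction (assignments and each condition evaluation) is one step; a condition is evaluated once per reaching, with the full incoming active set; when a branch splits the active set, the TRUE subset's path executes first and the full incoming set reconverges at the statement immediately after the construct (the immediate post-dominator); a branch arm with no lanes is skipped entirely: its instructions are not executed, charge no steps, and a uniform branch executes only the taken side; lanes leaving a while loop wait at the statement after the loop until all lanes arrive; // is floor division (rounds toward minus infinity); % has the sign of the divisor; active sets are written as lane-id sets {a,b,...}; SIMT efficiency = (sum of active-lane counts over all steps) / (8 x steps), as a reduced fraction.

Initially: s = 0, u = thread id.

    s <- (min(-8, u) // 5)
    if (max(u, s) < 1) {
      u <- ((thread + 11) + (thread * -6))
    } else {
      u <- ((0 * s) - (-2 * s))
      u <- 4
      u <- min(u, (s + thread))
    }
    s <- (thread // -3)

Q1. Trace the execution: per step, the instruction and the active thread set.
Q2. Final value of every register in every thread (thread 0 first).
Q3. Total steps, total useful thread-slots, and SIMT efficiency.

step 0: s <- (min(-8, u) // 5)       {0,1,2,3,4,5,6,7}
step 1: eval (max(u, s) < 1)         {0,1,2,3,4,5,6,7}
step 2: u <- ((thread + 11) + (thread * -6)) {0}
step 3: u <- ((0 * s) - (-2 * s))    {1,2,3,4,5,6,7}
step 4: u <- 4                       {1,2,3,4,5,6,7}
step 5: u <- min(u, (s + thread))    {1,2,3,4,5,6,7}
step 6: s <- (thread // -3)          {0,1,2,3,4,5,6,7}

Answer: 7 steps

s: 0,-1,-1,-1,-2,-2,-2,-3
u: 11,-1,0,1,2,3,4,4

steps = 7; useful = 46; efficiency = 46/56 = 23/28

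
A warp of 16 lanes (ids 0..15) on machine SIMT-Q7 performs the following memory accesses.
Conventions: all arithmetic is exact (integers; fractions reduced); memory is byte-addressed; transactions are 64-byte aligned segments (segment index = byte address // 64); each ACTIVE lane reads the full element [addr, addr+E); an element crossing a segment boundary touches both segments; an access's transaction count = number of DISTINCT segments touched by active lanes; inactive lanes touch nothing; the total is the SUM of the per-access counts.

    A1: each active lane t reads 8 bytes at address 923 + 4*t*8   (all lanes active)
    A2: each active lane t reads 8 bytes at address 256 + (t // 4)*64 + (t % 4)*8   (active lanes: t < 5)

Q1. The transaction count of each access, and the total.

A1: 9 transactions
A2: 2 transactions

Answer: 9,2; total 11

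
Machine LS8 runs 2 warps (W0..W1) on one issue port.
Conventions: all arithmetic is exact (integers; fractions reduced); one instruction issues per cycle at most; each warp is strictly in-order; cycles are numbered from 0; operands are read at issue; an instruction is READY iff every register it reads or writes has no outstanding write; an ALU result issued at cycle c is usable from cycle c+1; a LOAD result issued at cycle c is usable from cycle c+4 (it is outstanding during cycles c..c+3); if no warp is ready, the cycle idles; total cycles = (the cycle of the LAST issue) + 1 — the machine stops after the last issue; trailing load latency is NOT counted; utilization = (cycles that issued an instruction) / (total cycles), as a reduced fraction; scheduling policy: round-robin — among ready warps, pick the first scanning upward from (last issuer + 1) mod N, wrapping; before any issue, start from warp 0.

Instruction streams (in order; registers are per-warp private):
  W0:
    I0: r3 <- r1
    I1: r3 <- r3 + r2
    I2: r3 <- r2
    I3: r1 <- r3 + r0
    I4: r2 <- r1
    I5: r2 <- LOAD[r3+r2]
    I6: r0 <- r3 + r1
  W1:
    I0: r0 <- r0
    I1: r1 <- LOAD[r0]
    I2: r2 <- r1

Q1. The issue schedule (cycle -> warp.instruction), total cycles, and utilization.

cycle 0: W0.I0
cycle 1: W1.I0
cycle 2: W0.I1
cycle 3: W1.I1
cycle 4: W0.I2
cycle 5: W0.I3
cycle 6: W0.I4
cycle 7: W1.I2
cycle 8: W0.I5
cycle 9: W0.I6

Answer: 10 cycles, utilization 1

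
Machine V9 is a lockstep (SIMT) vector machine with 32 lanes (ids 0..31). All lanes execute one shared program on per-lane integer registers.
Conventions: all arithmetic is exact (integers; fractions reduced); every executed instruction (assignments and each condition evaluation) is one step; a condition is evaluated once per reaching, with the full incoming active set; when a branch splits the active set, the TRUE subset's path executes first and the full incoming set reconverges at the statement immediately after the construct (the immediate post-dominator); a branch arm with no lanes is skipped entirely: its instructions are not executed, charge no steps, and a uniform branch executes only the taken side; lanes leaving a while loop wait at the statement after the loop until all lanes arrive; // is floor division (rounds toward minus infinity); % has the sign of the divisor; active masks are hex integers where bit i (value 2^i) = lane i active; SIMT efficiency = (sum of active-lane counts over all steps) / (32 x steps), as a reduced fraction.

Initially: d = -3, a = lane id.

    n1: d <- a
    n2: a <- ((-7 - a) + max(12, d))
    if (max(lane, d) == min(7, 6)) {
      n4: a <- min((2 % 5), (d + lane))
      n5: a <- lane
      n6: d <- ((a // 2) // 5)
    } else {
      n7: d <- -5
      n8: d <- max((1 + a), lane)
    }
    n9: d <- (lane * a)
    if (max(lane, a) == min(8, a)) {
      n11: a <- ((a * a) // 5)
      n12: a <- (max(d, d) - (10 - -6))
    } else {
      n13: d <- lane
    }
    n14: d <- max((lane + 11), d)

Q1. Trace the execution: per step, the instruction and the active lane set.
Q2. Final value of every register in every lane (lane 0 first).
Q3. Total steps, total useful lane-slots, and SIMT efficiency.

step 0: d <- a                       0xffffffff
step 1: a <- ((-7 - a) + max(12, d)) 0xffffffff
step 2: eval (max(lane, d) == min(7, 6)) 0xffffffff
step 3: a <- min((2 % 5), (d + lane)) 0x00000040
step 4: a <- lane                    0x00000040
step 5: d <- ((a // 2) // 5)         0x00000040
step 6: d <- -5                      0xffffffbf
step 7: d <- max((1 + a), lane)      0xffffffbf
step 8: d <- (lane * a)              0xffffffff
step 9: eval (max(lane, a) == min(8, a)) 0xffffffff
step 10: a <- ((a * a) // 5)          0x00000047
step 11: a <- (max(d, d) - (10 - -6)) 0x00000047
step 12: d <- lane                    0xffffffb8
step 13: d <- max((lane + 11), d)     0xffffffff

Answer: 14 steps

d: 11,12,13,14,15,16,36,18,19,20,21,22,23,24,25,26,27,28,29,30,31,32,33,34,35,36,37,38,39,40,41,42
a: -16,-12,-10,2,1,0,20,-2,-3,-4,-5,-6,-7,-7,-7,-7,-7,-7,-7,-7,-7,-7,-7,-7,-7,-7,-7,-7,-7,-7,-7,-7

steps = 14; useful = 293; efficiency = 293/448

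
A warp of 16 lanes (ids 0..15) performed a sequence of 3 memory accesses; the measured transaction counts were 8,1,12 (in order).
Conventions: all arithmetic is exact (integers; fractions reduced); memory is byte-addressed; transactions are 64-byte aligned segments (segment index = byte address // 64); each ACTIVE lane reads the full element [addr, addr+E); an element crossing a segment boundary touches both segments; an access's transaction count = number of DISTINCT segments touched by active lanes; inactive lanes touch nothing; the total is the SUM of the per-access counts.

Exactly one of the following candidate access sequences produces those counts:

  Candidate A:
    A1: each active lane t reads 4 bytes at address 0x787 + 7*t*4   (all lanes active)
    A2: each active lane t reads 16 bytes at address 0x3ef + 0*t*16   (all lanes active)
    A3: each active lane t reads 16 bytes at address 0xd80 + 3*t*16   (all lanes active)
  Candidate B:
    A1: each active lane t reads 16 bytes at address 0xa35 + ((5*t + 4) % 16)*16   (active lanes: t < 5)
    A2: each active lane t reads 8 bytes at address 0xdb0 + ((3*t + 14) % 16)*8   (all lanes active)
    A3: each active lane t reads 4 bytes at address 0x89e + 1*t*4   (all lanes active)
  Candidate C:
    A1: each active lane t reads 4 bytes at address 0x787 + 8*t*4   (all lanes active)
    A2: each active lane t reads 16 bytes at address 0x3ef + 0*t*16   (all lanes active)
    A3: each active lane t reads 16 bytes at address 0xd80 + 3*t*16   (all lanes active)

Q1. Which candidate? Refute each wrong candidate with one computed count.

A: A1 gives 7 transactions, not 8
B: A1 gives 4 transactions, not 8
C: all counts match (8,1,12)

Answer: C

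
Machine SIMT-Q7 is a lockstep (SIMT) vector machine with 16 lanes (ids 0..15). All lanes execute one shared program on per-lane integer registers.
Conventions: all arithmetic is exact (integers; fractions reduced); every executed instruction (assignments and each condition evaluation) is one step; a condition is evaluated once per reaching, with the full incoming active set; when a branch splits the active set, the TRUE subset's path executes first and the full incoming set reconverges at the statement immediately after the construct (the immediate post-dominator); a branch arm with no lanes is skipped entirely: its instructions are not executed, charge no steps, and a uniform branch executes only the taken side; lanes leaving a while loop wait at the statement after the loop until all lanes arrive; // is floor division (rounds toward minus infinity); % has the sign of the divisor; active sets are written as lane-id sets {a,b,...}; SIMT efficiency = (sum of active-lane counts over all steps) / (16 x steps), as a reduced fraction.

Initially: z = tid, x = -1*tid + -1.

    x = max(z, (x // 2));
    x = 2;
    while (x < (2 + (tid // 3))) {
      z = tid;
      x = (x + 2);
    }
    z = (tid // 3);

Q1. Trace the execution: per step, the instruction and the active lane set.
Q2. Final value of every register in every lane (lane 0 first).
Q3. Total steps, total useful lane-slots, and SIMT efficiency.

step 0: x <- max(z, (x // 2))        {0,1,2,3,4,5,6,7,8,9,10,11,12,13,14,15}
step 1: x <- 2                       {0,1,2,3,4,5,6,7,8,9,10,11,12,13,14,15}
step 2: eval (x < (2 + (tid // 3)))  {0,1,2,3,4,5,6,7,8,9,10,11,12,13,14,15}
step 3: z <- tid                     {3,4,5,6,7,8,9,10,11,12,13,14,15}
step 4: x <- (x + 2)                 {3,4,5,6,7,8,9,10,11,12,13,14,15}
step 5: eval (x < (2 + (tid // 3)))  {3,4,5,6,7,8,9,10,11,12,13,14,15}
step 6: z <- tid                     {9,10,11,12,13,14,15}
step 7: x <- (x + 2)                 {9,10,11,12,13,14,15}
step 8: eval (x < (2 + (tid // 3)))  {9,10,11,12,13,14,15}
step 9: z <- tid                     {15}
step 10: x <- (x + 2)                 {15}
step 11: eval (x < (2 + (tid // 3)))  {15}
step 12: z <- (tid // 3)              {0,1,2,3,4,5,6,7,8,9,10,11,12,13,14,15}

Answer: 13 steps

z: 0,0,0,1,1,1,2,2,2,3,3,3,4,4,4,5
x: 2,2,2,4,4,4,4,4,4,6,6,6,6,6,6,8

steps = 13; useful = 127; efficiency = 127/208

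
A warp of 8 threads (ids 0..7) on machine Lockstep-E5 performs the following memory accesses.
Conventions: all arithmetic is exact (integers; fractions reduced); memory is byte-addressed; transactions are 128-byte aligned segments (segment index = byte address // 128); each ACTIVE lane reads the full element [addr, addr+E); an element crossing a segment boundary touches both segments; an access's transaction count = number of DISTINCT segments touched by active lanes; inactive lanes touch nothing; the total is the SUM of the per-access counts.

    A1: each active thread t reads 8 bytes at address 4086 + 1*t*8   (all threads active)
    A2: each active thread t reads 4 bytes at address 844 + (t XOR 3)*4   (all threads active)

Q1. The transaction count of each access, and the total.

A1: 2 transactions
A2: 1 transaction

Answer: 2,1; total 3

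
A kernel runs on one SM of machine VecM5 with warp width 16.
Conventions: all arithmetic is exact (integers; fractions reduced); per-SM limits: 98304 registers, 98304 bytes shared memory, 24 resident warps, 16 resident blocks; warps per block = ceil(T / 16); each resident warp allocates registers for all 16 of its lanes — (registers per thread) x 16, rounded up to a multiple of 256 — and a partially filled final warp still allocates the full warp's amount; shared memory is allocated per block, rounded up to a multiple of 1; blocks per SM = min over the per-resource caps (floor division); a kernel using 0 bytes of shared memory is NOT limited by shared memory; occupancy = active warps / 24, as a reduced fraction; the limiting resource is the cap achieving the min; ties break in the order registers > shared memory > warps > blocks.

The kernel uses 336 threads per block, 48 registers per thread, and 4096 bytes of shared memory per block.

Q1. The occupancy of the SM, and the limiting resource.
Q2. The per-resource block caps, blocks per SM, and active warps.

Answer: occupancy 7/8, limited by warps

registers: 6 blocks
shared memory: 24 blocks
warps: 1 block
blocks: 16 blocks

Answer: 1 block, 21 active warps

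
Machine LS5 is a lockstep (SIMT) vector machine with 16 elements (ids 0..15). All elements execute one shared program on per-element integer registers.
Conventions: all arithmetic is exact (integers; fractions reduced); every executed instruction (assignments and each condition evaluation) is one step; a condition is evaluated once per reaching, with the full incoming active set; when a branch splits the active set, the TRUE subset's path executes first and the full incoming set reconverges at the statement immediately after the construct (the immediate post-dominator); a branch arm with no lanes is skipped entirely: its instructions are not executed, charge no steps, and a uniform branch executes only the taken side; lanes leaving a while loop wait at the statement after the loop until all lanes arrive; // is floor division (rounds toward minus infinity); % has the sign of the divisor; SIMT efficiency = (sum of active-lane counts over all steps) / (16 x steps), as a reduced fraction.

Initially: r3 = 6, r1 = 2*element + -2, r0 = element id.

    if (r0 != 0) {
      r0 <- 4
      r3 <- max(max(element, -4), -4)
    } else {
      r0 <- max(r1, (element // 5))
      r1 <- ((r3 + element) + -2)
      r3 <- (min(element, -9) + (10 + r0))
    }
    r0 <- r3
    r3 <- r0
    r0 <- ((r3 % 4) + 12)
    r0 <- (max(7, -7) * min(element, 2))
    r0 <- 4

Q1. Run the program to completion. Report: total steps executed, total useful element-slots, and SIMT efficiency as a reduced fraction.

Answer: 11 steps, 129 useful, 129/176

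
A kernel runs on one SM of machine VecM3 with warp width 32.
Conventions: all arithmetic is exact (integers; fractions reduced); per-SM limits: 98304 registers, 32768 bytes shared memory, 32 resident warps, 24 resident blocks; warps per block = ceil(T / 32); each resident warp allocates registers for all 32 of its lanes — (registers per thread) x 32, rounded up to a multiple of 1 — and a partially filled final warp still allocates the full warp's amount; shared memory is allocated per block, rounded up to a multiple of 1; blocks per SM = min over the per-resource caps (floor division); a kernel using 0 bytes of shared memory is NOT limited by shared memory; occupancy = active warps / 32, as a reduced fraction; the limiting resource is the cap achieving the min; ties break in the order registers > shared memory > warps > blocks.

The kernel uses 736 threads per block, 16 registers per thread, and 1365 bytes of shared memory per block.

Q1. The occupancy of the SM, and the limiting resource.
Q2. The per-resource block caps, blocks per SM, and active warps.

Answer: occupancy 23/32, limited by warps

registers: 8 blocks
shared memory: 24 blocks
warps: 1 block
blocks: 24 blocks

Answer: 1 block, 23 active warps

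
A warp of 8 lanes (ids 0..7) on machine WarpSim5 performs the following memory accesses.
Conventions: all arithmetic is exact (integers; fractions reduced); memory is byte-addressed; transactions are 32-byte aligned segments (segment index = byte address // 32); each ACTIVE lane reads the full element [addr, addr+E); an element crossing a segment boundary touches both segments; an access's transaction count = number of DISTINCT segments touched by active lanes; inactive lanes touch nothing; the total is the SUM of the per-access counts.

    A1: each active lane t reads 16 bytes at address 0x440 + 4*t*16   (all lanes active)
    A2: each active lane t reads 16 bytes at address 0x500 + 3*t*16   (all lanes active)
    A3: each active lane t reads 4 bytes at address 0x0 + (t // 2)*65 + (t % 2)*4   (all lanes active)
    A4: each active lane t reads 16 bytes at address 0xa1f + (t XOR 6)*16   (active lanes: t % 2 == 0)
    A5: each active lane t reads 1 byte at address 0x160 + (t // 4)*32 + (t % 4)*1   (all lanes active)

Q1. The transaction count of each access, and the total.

A1: 8 transactions
A2: 8 transactions
A3: 4 transactions
A4: 5 transactions
A5: 2 transactions

Answer: 8,8,4,5,2; total 27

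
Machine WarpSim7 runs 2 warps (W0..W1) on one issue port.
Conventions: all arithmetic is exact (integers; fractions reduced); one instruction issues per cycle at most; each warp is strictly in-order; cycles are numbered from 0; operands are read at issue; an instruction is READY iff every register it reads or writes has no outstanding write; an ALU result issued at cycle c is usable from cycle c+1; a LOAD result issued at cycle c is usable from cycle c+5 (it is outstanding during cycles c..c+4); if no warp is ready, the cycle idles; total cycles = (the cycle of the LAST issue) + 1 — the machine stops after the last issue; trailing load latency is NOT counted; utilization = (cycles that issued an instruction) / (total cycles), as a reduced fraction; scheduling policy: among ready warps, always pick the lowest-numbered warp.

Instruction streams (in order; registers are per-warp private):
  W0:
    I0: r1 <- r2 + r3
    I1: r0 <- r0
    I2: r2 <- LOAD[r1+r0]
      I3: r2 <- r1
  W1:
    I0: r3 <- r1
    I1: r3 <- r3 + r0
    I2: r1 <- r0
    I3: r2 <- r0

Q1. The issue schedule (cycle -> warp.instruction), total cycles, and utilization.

cycle 0: W0.I0
cycle 1: W0.I1
cycle 2: W0.I2
cycle 3: W1.I0
cycle 4: W1.I1
cycle 5: W1.I2
cycle 6: W1.I3
cycle 7: W0.I3

Answer: 8 cycles, utilization 1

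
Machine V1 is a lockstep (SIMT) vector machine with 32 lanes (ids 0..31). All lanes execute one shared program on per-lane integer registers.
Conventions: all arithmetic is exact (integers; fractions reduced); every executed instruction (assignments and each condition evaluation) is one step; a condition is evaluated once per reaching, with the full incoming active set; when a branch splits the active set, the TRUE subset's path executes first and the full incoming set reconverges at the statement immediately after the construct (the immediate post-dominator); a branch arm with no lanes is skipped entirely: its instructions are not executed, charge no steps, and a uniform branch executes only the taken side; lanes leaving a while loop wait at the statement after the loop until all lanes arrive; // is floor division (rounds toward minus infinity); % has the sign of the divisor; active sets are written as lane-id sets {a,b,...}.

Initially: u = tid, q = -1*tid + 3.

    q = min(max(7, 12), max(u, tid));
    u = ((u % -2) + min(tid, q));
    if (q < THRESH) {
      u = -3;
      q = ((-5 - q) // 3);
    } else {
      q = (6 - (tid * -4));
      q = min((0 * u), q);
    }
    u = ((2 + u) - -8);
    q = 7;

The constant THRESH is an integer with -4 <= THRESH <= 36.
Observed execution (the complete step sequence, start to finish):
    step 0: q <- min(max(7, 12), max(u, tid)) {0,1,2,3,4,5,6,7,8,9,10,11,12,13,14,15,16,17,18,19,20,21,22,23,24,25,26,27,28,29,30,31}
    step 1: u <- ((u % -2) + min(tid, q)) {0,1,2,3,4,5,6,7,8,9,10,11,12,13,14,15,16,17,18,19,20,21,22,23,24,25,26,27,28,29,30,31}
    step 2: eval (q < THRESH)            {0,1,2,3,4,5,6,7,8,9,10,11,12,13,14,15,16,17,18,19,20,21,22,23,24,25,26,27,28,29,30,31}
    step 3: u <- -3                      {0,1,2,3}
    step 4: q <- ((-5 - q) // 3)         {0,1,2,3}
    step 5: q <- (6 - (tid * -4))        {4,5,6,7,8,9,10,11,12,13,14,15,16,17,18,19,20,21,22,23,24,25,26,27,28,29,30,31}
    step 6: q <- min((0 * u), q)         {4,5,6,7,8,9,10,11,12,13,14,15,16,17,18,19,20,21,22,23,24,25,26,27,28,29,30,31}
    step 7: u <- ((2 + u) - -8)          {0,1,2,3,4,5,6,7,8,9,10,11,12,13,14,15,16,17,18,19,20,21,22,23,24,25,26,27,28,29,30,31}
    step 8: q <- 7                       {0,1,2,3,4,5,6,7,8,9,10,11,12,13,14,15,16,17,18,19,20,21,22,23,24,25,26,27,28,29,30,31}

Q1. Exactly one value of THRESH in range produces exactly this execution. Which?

Answer: THRESH = 4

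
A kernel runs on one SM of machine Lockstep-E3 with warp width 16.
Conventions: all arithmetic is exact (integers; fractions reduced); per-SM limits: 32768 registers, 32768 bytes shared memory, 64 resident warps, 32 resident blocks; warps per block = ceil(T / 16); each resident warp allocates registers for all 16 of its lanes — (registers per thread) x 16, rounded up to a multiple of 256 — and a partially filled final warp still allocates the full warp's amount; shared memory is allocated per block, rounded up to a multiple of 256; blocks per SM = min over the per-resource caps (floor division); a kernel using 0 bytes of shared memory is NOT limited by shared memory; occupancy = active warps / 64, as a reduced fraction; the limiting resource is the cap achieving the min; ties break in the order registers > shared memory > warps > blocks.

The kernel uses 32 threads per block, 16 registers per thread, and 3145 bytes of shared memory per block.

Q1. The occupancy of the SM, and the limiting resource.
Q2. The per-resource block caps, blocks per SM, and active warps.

Answer: occupancy 9/32, limited by shared memory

registers: 64 blocks
shared memory: 9 blocks
warps: 32 blocks
blocks: 32 blocks

Answer: 9 blocks, 18 active warps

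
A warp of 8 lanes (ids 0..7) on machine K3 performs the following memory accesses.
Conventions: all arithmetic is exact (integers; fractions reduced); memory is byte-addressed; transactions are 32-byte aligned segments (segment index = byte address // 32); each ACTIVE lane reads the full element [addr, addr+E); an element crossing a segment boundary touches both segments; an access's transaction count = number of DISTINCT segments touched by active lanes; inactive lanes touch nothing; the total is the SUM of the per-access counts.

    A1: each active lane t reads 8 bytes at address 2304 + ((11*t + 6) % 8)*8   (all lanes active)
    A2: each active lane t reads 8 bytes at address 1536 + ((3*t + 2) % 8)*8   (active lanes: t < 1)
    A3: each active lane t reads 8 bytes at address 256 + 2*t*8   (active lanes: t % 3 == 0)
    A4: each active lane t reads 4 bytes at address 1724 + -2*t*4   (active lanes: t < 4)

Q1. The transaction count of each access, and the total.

A1: 2 transactions
A2: 1 transaction
A3: 3 transactions
A4: 1 transaction

Answer: 2,1,3,1; total 7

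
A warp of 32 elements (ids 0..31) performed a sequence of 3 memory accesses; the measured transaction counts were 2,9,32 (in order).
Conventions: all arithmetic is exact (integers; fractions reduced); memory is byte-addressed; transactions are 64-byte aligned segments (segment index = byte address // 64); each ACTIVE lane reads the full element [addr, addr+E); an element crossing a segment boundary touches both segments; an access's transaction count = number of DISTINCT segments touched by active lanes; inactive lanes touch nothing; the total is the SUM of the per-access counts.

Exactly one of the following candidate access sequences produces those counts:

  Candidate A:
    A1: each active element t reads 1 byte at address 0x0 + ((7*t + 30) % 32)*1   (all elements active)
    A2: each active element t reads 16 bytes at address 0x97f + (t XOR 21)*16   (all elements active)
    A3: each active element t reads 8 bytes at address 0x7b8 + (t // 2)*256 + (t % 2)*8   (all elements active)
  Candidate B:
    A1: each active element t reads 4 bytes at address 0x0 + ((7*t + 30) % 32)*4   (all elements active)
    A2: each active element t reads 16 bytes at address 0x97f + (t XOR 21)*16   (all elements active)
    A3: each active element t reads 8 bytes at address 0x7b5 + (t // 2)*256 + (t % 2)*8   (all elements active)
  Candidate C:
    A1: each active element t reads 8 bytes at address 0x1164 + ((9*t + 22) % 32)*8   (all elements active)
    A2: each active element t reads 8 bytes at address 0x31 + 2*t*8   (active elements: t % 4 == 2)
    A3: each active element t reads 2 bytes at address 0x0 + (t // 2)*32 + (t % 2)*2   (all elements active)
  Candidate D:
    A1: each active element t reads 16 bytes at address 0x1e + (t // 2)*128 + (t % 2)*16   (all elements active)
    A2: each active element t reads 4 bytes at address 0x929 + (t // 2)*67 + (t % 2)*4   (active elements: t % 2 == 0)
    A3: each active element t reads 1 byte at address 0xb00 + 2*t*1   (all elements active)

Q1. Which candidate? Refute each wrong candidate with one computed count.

A: A1 gives 1 transaction, not 2
C: A1 gives 5 transactions, not 2
D: A1 gives 16 transactions, not 2
B: all counts match (2,9,32)

Answer: B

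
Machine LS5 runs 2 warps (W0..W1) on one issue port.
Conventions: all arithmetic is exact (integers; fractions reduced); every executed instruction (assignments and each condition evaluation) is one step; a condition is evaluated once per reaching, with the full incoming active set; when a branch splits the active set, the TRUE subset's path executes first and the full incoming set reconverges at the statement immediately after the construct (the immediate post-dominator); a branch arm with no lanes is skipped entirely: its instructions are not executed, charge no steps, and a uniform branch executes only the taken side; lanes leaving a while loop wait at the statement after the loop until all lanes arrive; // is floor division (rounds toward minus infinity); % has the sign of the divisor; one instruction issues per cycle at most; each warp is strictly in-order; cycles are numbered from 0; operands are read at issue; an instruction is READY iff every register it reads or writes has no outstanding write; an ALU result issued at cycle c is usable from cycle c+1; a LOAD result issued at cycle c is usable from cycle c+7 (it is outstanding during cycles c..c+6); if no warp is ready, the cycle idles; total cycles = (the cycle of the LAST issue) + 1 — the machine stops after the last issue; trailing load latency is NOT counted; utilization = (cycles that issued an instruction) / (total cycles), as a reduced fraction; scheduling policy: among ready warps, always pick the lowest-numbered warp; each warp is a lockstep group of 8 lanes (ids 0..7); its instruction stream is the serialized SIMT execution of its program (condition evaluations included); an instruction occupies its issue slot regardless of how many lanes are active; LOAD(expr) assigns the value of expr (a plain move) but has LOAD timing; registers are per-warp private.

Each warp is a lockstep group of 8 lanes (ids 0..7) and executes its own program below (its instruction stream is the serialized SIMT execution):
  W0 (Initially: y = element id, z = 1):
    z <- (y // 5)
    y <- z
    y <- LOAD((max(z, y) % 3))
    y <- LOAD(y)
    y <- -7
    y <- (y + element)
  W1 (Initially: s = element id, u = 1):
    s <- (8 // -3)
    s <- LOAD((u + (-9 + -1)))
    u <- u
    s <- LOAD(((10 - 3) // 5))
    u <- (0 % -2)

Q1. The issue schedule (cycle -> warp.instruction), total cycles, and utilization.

cycle 0: W0.I0
cycle 1: W0.I1
cycle 2: W0.I2
cycle 3: W1.I0
cycle 4: W1.I1
cycle 5: W1.I2
cycle 6: idle
cycle 7: idle
cycle 8: idle
cycle 9: W0.I3
cycle 10: idle
cycle 11: W1.I3
cycle 12: W1.I4
cycle 13: idle
cycle 14: idle
cycle 15: idle
cycle 16: W0.I4
cycle 17: W0.I5

Answer: 18 cycles, utilization 11/18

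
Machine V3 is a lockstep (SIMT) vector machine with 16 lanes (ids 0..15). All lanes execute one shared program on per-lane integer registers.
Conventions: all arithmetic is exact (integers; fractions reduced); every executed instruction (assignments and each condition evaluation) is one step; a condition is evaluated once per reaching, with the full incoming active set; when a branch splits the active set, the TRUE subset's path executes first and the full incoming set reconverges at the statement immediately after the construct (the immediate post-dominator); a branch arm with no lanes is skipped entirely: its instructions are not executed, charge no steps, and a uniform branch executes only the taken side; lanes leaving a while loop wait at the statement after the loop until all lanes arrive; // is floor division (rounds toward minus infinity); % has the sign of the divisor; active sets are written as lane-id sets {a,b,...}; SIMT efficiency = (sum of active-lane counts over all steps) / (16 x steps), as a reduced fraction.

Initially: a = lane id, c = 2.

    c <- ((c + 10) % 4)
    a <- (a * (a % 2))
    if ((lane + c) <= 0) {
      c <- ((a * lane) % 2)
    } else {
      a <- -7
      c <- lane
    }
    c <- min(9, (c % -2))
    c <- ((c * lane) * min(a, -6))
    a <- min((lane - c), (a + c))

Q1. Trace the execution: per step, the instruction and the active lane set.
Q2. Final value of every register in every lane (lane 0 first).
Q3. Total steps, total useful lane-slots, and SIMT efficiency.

step 0: c <- ((c + 10) % 4)          {0,1,2,3,4,5,6,7,8,9,10,11,12,13,14,15}
step 1: a <- (a * (a % 2))           {0,1,2,3,4,5,6,7,8,9,10,11,12,13,14,15}
step 2: eval ((lane + c) <= 0)       {0,1,2,3,4,5,6,7,8,9,10,11,12,13,14,15}
step 3: c <- ((a * lane) % 2)        {0}
step 4: a <- -7                      {1,2,3,4,5,6,7,8,9,10,11,12,13,14,15}
step 5: c <- lane                    {1,2,3,4,5,6,7,8,9,10,11,12,13,14,15}
step 6: c <- min(9, (c % -2))        {0,1,2,3,4,5,6,7,8,9,10,11,12,13,14,15}
step 7: c <- ((c * lane) * min(a, -6)) {0,1,2,3,4,5,6,7,8,9,10,11,12,13,14,15}
step 8: a <- min((lane - c), (a + c)) {0,1,2,3,4,5,6,7,8,9,10,11,12,13,14,15}

Answer: 9 steps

a: 0,-6,-7,-18,-7,-30,-7,-42,-7,-54,-7,-66,-7,-78,-7,-90
c: 0,7,0,21,0,35,0,49,0,63,0,77,0,91,0,105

steps = 9; useful = 127; efficiency = 127/144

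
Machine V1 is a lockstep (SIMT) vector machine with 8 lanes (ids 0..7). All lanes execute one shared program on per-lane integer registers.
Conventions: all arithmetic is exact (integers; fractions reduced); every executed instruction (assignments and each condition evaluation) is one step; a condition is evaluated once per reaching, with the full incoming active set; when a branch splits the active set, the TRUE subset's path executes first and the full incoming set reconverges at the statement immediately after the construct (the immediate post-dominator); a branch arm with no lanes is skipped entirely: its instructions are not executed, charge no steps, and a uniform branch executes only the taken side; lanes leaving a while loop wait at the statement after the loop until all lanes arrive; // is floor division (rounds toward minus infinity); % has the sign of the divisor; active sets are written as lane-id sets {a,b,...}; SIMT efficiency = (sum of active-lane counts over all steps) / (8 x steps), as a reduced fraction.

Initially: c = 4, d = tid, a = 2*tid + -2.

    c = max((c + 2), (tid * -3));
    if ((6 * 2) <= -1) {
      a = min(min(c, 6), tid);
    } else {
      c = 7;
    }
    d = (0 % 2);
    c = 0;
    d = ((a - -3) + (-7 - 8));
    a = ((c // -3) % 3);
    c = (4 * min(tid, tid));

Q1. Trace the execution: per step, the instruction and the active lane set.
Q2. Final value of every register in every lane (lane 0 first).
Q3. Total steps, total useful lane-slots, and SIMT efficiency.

step 0: c <- max((c + 2), (tid * -3)) {0,1,2,3,4,5,6,7}
step 1: eval ((6 * 2) <= -1)         {0,1,2,3,4,5,6,7}
step 2: c <- 7                       {0,1,2,3,4,5,6,7}
step 3: d <- (0 % 2)                 {0,1,2,3,4,5,6,7}
step 4: c <- 0                       {0,1,2,3,4,5,6,7}
step 5: d <- ((a - -3) + (-7 - 8))   {0,1,2,3,4,5,6,7}
step 6: a <- ((c // -3) % 3)         {0,1,2,3,4,5,6,7}
step 7: c <- (4 * min(tid, tid))     {0,1,2,3,4,5,6,7}

Answer: 8 steps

c: 0,4,8,12,16,20,24,28
d: -14,-12,-10,-8,-6,-4,-2,0
a: 0,0,0,0,0,0,0,0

steps = 8; useful = 64; efficiency = 64/64 = 1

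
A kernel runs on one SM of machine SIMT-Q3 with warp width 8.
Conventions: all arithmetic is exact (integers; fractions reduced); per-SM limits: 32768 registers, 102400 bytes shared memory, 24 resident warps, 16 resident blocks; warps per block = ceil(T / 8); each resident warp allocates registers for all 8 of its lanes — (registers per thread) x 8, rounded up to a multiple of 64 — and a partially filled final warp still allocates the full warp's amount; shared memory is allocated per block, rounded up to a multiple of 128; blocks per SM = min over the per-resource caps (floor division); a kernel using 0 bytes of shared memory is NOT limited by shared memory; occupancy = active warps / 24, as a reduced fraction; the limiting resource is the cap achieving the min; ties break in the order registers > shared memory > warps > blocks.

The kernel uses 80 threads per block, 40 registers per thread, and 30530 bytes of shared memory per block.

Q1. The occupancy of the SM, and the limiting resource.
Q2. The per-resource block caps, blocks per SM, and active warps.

Answer: occupancy 5/6, limited by warps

registers: 10 blocks
shared memory: 3 blocks
warps: 2 blocks
blocks: 16 blocks

Answer: 2 blocks, 20 active warps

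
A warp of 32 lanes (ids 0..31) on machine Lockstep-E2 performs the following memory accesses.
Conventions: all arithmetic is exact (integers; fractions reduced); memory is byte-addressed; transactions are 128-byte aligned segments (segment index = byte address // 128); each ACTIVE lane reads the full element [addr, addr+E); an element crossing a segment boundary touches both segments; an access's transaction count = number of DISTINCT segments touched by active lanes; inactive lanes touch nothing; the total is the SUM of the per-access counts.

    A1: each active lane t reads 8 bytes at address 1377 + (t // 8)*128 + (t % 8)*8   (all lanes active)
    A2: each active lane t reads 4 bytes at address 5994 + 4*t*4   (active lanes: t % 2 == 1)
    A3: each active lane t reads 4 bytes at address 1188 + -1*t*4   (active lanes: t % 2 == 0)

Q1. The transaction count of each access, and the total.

A1: 5 transactions
A2: 5 transactions
A3: 2 transactions

Answer: 5,5,2; total 12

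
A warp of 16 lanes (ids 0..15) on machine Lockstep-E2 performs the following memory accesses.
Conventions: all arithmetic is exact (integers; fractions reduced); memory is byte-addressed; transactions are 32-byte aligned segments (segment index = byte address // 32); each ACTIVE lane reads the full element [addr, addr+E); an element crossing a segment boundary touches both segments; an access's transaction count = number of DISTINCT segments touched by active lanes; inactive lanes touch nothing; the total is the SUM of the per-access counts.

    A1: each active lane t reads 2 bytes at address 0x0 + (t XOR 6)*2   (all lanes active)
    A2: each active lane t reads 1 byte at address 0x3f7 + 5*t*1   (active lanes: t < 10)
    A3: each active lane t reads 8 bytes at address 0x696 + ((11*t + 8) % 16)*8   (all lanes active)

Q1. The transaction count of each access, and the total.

A1: 1 transaction
A2: 3 transactions
A3: 5 transactions

Answer: 1,3,5; total 9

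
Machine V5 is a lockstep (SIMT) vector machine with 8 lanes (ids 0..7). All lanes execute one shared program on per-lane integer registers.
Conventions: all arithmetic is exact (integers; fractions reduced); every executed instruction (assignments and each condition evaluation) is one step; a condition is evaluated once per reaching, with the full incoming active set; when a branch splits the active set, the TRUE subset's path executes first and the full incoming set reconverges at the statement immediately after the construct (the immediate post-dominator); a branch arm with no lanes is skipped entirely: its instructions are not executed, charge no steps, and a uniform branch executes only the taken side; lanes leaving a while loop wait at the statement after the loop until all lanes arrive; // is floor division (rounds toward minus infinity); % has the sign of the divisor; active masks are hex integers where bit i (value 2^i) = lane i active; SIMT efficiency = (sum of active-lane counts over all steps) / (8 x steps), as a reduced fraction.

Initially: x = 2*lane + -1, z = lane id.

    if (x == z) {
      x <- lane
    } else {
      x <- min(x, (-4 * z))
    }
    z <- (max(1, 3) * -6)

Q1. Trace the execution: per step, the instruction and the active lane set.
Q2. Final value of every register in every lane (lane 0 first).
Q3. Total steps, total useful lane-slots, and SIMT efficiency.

step 0: eval (x == z)                0xff
step 1: x <- lane                    0x02
step 2: x <- min(x, (-4 * z))        0xfd
step 3: z <- (max(1, 3) * -6)        0xff

Answer: 4 steps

x: -1,1,-8,-12,-16,-20,-24,-28
z: -18,-18,-18,-18,-18,-18,-18,-18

steps = 4; useful = 24; efficiency = 24/32 = 3/4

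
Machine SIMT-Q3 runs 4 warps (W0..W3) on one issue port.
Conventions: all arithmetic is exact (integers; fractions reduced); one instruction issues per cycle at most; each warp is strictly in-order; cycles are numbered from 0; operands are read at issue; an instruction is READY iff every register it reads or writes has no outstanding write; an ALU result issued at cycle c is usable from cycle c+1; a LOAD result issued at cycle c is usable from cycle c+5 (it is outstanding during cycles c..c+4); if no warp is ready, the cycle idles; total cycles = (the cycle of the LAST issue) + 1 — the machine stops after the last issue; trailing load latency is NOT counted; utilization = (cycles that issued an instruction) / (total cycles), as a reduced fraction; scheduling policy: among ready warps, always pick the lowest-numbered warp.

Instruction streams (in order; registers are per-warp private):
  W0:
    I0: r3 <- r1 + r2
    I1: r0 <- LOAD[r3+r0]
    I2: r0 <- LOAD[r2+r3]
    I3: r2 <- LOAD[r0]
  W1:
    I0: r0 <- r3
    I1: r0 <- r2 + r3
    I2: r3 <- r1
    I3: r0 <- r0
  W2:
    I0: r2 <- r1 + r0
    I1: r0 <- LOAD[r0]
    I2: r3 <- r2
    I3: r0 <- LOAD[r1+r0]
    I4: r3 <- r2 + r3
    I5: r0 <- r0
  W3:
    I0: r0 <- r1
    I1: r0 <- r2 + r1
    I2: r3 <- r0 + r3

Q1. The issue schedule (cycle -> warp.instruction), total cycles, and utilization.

cycle 0: W0.I0
cycle 1: W0.I1
cycle 2: W1.I0
cycle 3: W1.I1
cycle 4: W1.I2
cycle 5: W1.I3
cycle 6: W0.I2
cycle 7: W2.I0
cycle 8: W2.I1
cycle 9: W2.I2
cycle 10: W3.I0
cycle 11: W0.I3
cycle 12: W3.I1
cycle 13: W2.I3
cycle 14: W2.I4
cycle 15: W3.I2
cycle 16: idle
cycle 17: idle
cycle 18: W2.I5

Answer: 19 cycles, utilization 17/19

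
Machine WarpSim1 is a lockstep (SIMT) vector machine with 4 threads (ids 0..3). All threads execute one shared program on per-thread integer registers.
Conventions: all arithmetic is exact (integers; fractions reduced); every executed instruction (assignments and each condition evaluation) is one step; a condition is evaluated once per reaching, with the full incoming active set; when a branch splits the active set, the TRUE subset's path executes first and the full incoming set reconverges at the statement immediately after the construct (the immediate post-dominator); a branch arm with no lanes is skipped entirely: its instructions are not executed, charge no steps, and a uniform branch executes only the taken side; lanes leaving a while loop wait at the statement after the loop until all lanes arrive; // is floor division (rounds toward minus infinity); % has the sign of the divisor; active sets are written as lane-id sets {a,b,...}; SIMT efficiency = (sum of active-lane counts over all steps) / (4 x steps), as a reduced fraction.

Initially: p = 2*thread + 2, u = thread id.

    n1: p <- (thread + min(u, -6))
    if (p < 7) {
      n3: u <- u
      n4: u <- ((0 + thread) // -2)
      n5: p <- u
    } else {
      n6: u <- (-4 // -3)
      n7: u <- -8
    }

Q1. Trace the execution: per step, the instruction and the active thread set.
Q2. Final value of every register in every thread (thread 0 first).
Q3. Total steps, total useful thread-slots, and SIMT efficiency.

step 0: p <- (thread + min(u, -6))   {0,1,2,3}
step 1: eval (p < 7)                 {0,1,2,3}
step 2: u <- u                       {0,1,2,3}
step 3: u <- ((0 + thread) // -2)    {0,1,2,3}
step 4: p <- u                       {0,1,2,3}

Answer: 5 steps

p: 0,-1,-1,-2
u: 0,-1,-1,-2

steps = 5; useful = 20; efficiency = 20/20 = 1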